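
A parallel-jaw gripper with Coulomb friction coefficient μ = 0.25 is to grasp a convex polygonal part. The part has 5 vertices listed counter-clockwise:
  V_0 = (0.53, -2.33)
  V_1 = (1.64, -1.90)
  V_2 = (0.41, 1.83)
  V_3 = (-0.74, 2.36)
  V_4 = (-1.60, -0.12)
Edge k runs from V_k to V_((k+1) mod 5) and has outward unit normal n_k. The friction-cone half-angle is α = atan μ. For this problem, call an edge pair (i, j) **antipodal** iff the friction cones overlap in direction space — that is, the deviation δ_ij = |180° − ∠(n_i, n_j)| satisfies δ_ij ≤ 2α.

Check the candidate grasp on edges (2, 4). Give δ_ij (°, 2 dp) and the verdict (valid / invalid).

α = atan 0.25 = 14.04°;  2α = 28.07°
edge 2: e_2 = (-1.15, +0.53);  n_2 = (+0.4186, +0.9082)
edge 4: e_4 = (+2.13, -2.21);  n_4 = (-0.7200, -0.6940)
∠(n_2, n_4) = 158.69°
δ = |180° − 158.69°| = 21.31°
21.31° ≤ 2α = 28.07°  →  valid

δ = 21.31°, valid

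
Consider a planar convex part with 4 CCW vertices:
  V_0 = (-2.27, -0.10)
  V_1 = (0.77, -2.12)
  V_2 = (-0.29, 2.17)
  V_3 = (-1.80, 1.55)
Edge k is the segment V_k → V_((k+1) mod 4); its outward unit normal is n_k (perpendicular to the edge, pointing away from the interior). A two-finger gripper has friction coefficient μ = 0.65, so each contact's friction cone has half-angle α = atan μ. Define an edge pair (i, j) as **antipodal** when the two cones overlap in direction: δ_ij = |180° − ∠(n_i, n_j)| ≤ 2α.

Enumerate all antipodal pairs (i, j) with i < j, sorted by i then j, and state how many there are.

α = atan 0.65 = 33.02°;  2α = 66.05°
n_0 = (-0.5534, -0.8329)
n_1 = (+0.9708, +0.2399)
n_2 = (-0.3798, +0.9251)
n_3 = (-0.9617, +0.2740)
  (0,1): δ = 42.52°  ✓
  (0,2): δ = 55.93°  ✓
  (0,3): δ = 107.70°  ·
  (1,2): δ = 81.56°  ·
  (1,3): δ = 29.78°  ✓
  (2,3): δ = 128.22°  ·
antipodal pairs: 3

count = 3; pairs: (0,1), (0,2), (1,3)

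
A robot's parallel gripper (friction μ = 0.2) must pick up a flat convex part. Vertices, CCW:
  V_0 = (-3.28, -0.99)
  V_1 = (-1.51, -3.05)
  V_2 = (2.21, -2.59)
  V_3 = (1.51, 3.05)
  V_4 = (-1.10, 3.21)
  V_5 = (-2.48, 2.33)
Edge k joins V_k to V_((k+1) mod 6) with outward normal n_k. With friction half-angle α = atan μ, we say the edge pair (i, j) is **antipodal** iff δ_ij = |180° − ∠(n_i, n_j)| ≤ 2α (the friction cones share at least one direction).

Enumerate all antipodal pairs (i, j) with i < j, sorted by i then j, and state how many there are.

count = 2; pairs: (1,3), (2,5)

α = atan 0.2 = 11.31°;  2α = 22.62°
n_0 = (-0.7585, -0.6517)
n_1 = (+0.1227, -0.9924)
n_2 = (+0.9924, +0.1232)
n_3 = (+0.0612, +0.9981)
n_4 = (-0.5377, +0.8432)
n_5 = (-0.9722, +0.2343)
  (0,1): δ = 123.62°  ·
  (0,2): δ = 33.59°  ·
  (0,3): δ = 45.82°  ·
  (0,4): δ = 81.85°  ·
  (0,5): δ = 125.78°  ·
  (1,2): δ = 89.97°  ·
  (1,3): δ = 10.56°  ✓
  (1,4): δ = 25.48°  ·
  (1,5): δ = 69.40°  ·
  (2,3): δ = 100.58°  ·
  (2,4): δ = 64.55°  ·
  (2,5): δ = 20.62°  ✓
  (3,4): δ = 143.97°  ·
  (3,5): δ = 100.04°  ·
  (4,5): δ = 136.07°  ·
antipodal pairs: 2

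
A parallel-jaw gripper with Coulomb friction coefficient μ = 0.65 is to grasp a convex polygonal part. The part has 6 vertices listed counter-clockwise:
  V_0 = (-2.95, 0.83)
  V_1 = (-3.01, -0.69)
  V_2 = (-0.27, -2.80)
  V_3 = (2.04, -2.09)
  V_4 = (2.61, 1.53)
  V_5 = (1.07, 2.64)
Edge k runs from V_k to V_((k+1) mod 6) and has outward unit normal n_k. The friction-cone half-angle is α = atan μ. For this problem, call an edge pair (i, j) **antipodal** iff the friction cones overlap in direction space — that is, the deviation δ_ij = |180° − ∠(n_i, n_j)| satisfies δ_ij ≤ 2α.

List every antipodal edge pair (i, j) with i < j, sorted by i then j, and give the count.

α = atan 0.65 = 33.02°;  2α = 66.05°
n_0 = (-0.9992, +0.0394)
n_1 = (-0.6101, -0.7923)
n_2 = (+0.2938, -0.9559)
n_3 = (+0.9878, -0.1555)
n_4 = (+0.5847, +0.8112)
n_5 = (-0.4106, +0.9118)
  (0,1): δ = 125.34°  ·
  (0,2): δ = 70.65°  ·
  (0,3): δ = 6.69°  ✓
  (0,4): δ = 56.48°  ✓
  (0,5): δ = 116.50°  ·
  (1,2): δ = 125.32°  ·
  (1,3): δ = 61.35°  ✓
  (1,4): δ = 1.82°  ✓
  (1,5): δ = 61.84°  ✓
  (2,3): δ = 116.03°  ·
  (2,4): δ = 52.87°  ✓
  (2,5): δ = 7.15°  ✓
  (3,4): δ = 116.84°  ·
  (3,5): δ = 56.81°  ✓
  (4,5): δ = 119.98°  ·
antipodal pairs: 8

count = 8; pairs: (0,3), (0,4), (1,3), (1,4), (1,5), (2,4), (2,5), (3,5)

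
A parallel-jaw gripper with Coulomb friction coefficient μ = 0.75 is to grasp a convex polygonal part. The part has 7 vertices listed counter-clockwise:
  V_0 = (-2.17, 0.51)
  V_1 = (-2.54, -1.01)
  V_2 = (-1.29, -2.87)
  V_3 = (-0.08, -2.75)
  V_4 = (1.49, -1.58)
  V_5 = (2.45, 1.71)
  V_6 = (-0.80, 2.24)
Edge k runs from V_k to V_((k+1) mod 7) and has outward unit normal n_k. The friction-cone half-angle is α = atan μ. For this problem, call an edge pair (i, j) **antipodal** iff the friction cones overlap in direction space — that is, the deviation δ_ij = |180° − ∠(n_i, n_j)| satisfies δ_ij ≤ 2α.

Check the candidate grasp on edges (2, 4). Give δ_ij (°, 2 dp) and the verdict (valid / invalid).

δ = 111.93°, invalid

α = atan 0.75 = 36.87°;  2α = 73.74°
edge 2: e_2 = (+1.21, +0.12);  n_2 = (+0.0987, -0.9951)
edge 4: e_4 = (+0.96, +3.29);  n_4 = (+0.9600, -0.2801)
∠(n_2, n_4) = 68.07°
δ = |180° − 68.07°| = 111.93°
111.93° > 2α = 73.74°  →  invalid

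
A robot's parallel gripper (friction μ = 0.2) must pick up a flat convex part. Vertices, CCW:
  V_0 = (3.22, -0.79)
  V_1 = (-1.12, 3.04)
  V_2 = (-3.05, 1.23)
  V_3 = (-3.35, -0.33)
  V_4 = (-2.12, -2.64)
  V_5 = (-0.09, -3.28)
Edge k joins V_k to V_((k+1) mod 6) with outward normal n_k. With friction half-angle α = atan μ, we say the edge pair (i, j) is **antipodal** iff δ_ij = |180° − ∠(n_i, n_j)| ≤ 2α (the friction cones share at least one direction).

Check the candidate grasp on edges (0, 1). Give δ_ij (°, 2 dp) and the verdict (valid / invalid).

α = atan 0.2 = 11.31°;  2α = 22.62°
edge 0: e_0 = (-4.34, +3.83);  n_0 = (+0.6617, +0.7498)
edge 1: e_1 = (-1.93, -1.81);  n_1 = (-0.6841, +0.7294)
∠(n_0, n_1) = 84.59°
δ = |180° − 84.59°| = 95.41°
95.41° > 2α = 22.62°  →  invalid

δ = 95.41°, invalid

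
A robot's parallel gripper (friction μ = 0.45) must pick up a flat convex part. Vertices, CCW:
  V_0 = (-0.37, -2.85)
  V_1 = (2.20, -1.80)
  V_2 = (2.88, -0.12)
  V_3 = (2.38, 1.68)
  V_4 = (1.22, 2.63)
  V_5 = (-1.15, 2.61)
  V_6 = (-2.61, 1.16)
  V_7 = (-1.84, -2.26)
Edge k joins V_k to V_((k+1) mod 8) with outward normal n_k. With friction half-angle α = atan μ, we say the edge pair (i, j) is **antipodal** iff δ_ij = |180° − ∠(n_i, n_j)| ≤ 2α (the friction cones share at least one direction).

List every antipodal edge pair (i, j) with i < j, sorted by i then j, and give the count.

α = atan 0.45 = 24.23°;  2α = 48.46°
n_0 = (+0.3782, -0.9257)
n_1 = (+0.9269, -0.3752)
n_2 = (+0.9635, +0.2676)
n_3 = (+0.6336, +0.7737)
n_4 = (-0.0084, +1.0000)
n_5 = (-0.7047, +0.7095)
n_6 = (-0.9756, -0.2196)
n_7 = (-0.3725, -0.9280)
  (0,1): δ = 134.26°  ·
  (0,2): δ = 96.70°  ·
  (0,3): δ = 61.54°  ·
  (0,4): δ = 21.74°  ✓
  (0,5): δ = 22.58°  ✓
  (0,6): δ = 80.47°  ·
  (0,7): δ = 135.91°  ·
  (1,2): δ = 142.44°  ·
  (1,3): δ = 107.28°  ·
  (1,4): δ = 67.48°  ·
  (1,5): δ = 23.16°  ✓
  (1,6): δ = 34.72°  ✓
  (1,7): δ = 90.17°  ·
  (2,3): δ = 144.84°  ·
  (2,4): δ = 105.04°  ·
  (2,5): δ = 60.72°  ·
  (2,6): δ = 2.84°  ✓
  (2,7): δ = 52.61°  ·
  (3,4): δ = 140.20°  ·
  (3,5): δ = 95.88°  ·
  (3,6): δ = 38.00°  ✓
  (3,7): δ = 17.45°  ✓
  (4,5): δ = 135.68°  ·
  (4,6): δ = 77.80°  ·
  (4,7): δ = 22.35°  ✓
  (5,6): δ = 122.11°  ·
  (5,7): δ = 66.67°  ·
  (6,7): δ = 124.56°  ·
antipodal pairs: 8

count = 8; pairs: (0,4), (0,5), (1,5), (1,6), (2,6), (3,6), (3,7), (4,7)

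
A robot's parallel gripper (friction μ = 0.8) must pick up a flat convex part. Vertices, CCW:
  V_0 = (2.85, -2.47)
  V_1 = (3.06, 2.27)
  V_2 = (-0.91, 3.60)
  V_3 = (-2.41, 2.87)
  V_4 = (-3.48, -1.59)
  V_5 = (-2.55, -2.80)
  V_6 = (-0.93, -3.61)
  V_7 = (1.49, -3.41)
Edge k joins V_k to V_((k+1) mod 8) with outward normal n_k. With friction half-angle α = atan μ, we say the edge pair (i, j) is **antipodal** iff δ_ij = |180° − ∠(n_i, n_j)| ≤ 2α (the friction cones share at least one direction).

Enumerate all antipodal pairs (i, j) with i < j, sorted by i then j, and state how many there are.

α = atan 0.8 = 38.66°;  2α = 77.32°
n_0 = (+0.9990, -0.0443)
n_1 = (+0.3177, +0.9482)
n_2 = (-0.4376, +0.8992)
n_3 = (-0.9724, +0.2333)
n_4 = (-0.7929, -0.6094)
n_5 = (-0.4472, -0.8944)
n_6 = (+0.0824, -0.9966)
n_7 = (+0.5686, -0.8226)
  (0,1): δ = 105.98°  ·
  (0,2): δ = 61.51°  ✓
  (0,3): δ = 10.95°  ✓
  (0,4): δ = 40.08°  ✓
  (0,5): δ = 65.97°  ✓
  (0,6): δ = 97.26°  ·
  (0,7): δ = 127.19°  ·
  (1,2): δ = 135.53°  ·
  (1,3): δ = 84.97°  ·
  (1,4): δ = 33.93°  ✓
  (1,5): δ = 8.04°  ✓
  (1,6): δ = 23.25°  ✓
  (1,7): δ = 53.17°  ✓
  (2,3): δ = 129.44°  ·
  (2,4): δ = 78.40°  ·
  (2,5): δ = 52.52°  ✓
  (2,6): δ = 21.23°  ✓
  (2,7): δ = 8.70°  ✓
  (3,4): δ = 128.96°  ·
  (3,5): δ = 103.07°  ·
  (3,6): δ = 71.78°  ✓
  (3,7): δ = 41.86°  ✓
  (4,5): δ = 154.11°  ·
  (4,6): δ = 122.82°  ·
  (4,7): δ = 92.89°  ·
  (5,6): δ = 148.71°  ·
  (5,7): δ = 118.78°  ·
  (6,7): δ = 150.07°  ·
antipodal pairs: 13

count = 13; pairs: (0,2), (0,3), (0,4), (0,5), (1,4), (1,5), (1,6), (1,7), (2,5), (2,6), (2,7), (3,6), (3,7)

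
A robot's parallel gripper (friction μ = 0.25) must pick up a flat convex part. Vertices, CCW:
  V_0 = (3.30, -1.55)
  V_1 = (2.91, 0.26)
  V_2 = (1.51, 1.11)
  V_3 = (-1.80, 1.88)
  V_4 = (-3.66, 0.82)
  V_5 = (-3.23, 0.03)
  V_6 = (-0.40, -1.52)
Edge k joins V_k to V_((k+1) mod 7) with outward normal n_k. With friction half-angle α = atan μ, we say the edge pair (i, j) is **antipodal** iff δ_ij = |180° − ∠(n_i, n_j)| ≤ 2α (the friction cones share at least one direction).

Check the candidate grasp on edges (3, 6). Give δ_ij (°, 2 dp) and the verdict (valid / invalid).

δ = 30.14°, invalid

α = atan 0.25 = 14.04°;  2α = 28.07°
edge 3: e_3 = (-1.86, -1.06);  n_3 = (-0.4951, +0.8688)
edge 6: e_6 = (+3.70, -0.03);  n_6 = (-0.0081, -1.0000)
∠(n_3, n_6) = 149.86°
δ = |180° − 149.86°| = 30.14°
30.14° > 2α = 28.07°  →  invalid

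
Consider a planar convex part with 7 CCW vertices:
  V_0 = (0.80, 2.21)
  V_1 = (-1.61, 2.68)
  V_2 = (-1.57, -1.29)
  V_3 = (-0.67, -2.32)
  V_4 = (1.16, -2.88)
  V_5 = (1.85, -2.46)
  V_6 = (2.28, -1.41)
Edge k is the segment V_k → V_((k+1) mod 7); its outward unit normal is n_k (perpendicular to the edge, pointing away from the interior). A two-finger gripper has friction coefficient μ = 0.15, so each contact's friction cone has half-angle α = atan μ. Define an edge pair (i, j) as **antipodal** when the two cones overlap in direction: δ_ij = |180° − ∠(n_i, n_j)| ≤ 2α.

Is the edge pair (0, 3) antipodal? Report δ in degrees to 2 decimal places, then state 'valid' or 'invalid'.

δ = 5.98°, valid

α = atan 0.15 = 8.53°;  2α = 17.06°
edge 0: e_0 = (-2.41, +0.47);  n_0 = (+0.1914, +0.9815)
edge 3: e_3 = (+1.83, -0.56);  n_3 = (-0.2926, -0.9562)
∠(n_0, n_3) = 174.02°
δ = |180° − 174.02°| = 5.98°
5.98° ≤ 2α = 17.06°  →  valid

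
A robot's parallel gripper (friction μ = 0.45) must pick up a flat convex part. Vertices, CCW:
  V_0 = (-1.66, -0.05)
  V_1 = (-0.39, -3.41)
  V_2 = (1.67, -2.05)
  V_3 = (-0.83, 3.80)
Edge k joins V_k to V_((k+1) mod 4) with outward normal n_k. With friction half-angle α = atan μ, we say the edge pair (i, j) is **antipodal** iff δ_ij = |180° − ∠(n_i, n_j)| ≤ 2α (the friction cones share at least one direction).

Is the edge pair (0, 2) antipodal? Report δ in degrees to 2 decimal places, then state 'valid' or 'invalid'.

δ = 2.43°, valid

α = atan 0.45 = 24.23°;  2α = 48.46°
edge 0: e_0 = (+1.27, -3.36);  n_0 = (-0.9354, -0.3536)
edge 2: e_2 = (-2.50, +5.85);  n_2 = (+0.9196, +0.3930)
∠(n_0, n_2) = 177.57°
δ = |180° − 177.57°| = 2.43°
2.43° ≤ 2α = 48.46°  →  valid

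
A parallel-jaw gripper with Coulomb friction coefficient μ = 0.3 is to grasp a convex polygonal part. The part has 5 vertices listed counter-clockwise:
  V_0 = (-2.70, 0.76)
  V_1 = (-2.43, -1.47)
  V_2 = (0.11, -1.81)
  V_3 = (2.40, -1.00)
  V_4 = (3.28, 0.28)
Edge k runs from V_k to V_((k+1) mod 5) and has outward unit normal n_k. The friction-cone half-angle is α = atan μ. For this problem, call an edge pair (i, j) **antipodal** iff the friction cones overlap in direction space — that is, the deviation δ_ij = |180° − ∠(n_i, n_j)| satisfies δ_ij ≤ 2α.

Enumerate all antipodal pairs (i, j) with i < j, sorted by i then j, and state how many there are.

α = atan 0.3 = 16.70°;  2α = 33.40°
n_0 = (-0.9927, -0.1202)
n_1 = (-0.1327, -0.9912)
n_2 = (+0.3335, -0.9428)
n_3 = (+0.8240, -0.5665)
n_4 = (+0.0800, +0.9968)
  (0,1): δ = 104.53°  ·
  (0,2): δ = 77.42°  ·
  (0,3): δ = 41.41°  ·
  (0,4): δ = 78.51°  ·
  (1,2): δ = 152.90°  ·
  (1,3): δ = 116.88°  ·
  (1,4): δ = 3.04°  ✓
  (2,3): δ = 143.99°  ·
  (2,4): δ = 24.07°  ✓
  (3,4): δ = 60.08°  ·
antipodal pairs: 2

count = 2; pairs: (1,4), (2,4)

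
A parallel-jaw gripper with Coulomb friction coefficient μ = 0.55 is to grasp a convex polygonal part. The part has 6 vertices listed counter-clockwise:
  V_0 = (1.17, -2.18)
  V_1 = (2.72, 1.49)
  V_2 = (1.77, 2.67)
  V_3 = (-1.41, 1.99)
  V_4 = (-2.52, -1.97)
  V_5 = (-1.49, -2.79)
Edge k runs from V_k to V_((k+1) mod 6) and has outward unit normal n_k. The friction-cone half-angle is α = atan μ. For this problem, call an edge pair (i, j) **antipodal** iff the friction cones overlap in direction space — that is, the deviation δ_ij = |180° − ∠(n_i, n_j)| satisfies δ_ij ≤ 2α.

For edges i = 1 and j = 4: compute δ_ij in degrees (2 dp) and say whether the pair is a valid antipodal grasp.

α = atan 0.55 = 28.81°;  2α = 57.62°
edge 1: e_1 = (-0.95, +1.18);  n_1 = (+0.7789, +0.6271)
edge 4: e_4 = (+1.03, -0.82);  n_4 = (-0.6228, -0.7823)
∠(n_1, n_4) = 167.36°
δ = |180° − 167.36°| = 12.64°
12.64° ≤ 2α = 57.62°  →  valid

δ = 12.64°, valid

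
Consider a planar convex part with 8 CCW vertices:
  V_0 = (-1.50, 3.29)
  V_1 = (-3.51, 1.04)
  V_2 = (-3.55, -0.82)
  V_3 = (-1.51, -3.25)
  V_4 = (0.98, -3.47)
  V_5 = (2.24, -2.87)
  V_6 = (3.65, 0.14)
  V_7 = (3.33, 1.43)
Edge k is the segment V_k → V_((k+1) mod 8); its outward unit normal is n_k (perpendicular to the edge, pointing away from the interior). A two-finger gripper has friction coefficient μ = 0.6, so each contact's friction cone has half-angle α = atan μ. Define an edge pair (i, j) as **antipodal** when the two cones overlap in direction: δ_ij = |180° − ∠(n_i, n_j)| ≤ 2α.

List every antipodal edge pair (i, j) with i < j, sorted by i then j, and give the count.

α = atan 0.6 = 30.96°;  2α = 61.93°
n_0 = (-0.7458, +0.6662)
n_1 = (-0.9998, +0.0215)
n_2 = (-0.7659, -0.6430)
n_3 = (-0.0880, -0.9961)
n_4 = (+0.4299, -0.9029)
n_5 = (+0.9056, -0.4242)
n_6 = (+0.9706, +0.2408)
n_7 = (+0.3594, +0.9332)
  (0,1): δ = 139.46°  ·
  (0,2): δ = 98.21°  ·
  (0,3): δ = 53.27°  ✓
  (0,4): δ = 22.76°  ✓
  (0,5): δ = 16.68°  ✓
  (0,6): δ = 55.71°  ✓
  (0,7): δ = 110.71°  ·
  (1,2): δ = 138.75°  ·
  (1,3): δ = 93.82°  ·
  (1,4): δ = 63.30°  ·
  (1,5): δ = 23.87°  ✓
  (1,6): δ = 15.16°  ✓
  (1,7): δ = 70.17°  ·
  (2,3): δ = 135.06°  ·
  (2,4): δ = 104.55°  ·
  (2,5): δ = 65.11°  ·
  (2,6): δ = 26.08°  ✓
  (2,7): δ = 28.92°  ✓
  (3,4): δ = 149.49°  ·
  (3,5): δ = 110.05°  ·
  (3,6): δ = 71.02°  ·
  (3,7): δ = 16.01°  ✓
  (4,5): δ = 140.56°  ·
  (4,6): δ = 101.53°  ·
  (4,7): δ = 46.52°  ✓
  (5,6): δ = 140.97°  ·
  (5,7): δ = 85.96°  ·
  (6,7): δ = 124.99°  ·
antipodal pairs: 10

count = 10; pairs: (0,3), (0,4), (0,5), (0,6), (1,5), (1,6), (2,6), (2,7), (3,7), (4,7)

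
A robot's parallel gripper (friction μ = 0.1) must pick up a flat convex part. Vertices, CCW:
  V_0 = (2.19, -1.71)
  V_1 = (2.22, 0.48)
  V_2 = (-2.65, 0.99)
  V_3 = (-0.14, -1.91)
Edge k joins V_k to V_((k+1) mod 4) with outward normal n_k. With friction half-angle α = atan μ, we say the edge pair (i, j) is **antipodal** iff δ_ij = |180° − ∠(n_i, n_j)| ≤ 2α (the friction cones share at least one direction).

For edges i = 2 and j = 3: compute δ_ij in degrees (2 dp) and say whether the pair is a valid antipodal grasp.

δ = 125.97°, invalid

α = atan 0.1 = 5.71°;  2α = 11.42°
edge 2: e_2 = (+2.51, -2.90);  n_2 = (-0.7561, -0.6544)
edge 3: e_3 = (+2.33, +0.20);  n_3 = (+0.0855, -0.9963)
∠(n_2, n_3) = 54.03°
δ = |180° − 54.03°| = 125.97°
125.97° > 2α = 11.42°  →  invalid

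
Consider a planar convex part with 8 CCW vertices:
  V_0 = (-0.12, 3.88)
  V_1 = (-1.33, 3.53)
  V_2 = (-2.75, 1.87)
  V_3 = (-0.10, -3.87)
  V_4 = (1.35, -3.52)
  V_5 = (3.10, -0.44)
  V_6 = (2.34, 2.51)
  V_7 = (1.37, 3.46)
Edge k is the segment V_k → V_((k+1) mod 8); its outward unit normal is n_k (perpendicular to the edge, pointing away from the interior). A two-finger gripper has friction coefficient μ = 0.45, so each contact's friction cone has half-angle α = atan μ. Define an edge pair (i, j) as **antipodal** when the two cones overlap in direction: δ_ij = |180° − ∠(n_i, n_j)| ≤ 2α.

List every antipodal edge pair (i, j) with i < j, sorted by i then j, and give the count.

α = atan 0.45 = 24.23°;  2α = 48.46°
n_0 = (-0.2779, +0.9606)
n_1 = (-0.7599, +0.6500)
n_2 = (-0.9079, -0.4192)
n_3 = (+0.2346, -0.9721)
n_4 = (+0.8695, -0.4940)
n_5 = (+0.9684, +0.2495)
n_6 = (+0.6997, +0.7144)
n_7 = (+0.2713, +0.9625)
  (0,1): δ = 146.68°  ·
  (0,2): δ = 81.35°  ·
  (0,3): δ = 2.56°  ✓
  (0,4): δ = 44.26°  ✓
  (0,5): δ = 88.31°  ·
  (0,6): δ = 119.46°  ·
  (0,7): δ = 148.13°  ·
  (1,2): δ = 114.67°  ·
  (1,3): δ = 35.89°  ✓
  (1,4): δ = 10.94°  ✓
  (1,5): δ = 54.99°  ·
  (1,6): δ = 86.14°  ·
  (1,7): δ = 114.80°  ·
  (2,3): δ = 101.21°  ·
  (2,4): δ = 54.39°  ·
  (2,5): δ = 10.33°  ✓
  (2,6): δ = 20.82°  ✓
  (2,7): δ = 49.48°  ·
  (3,4): δ = 133.17°  ·
  (3,5): δ = 89.12°  ·
  (3,6): δ = 57.97°  ·
  (3,7): δ = 29.31°  ✓
  (4,5): δ = 135.95°  ·
  (4,6): δ = 104.80°  ·
  (4,7): δ = 76.14°  ·
  (5,6): δ = 148.85°  ·
  (5,7): δ = 120.19°  ·
  (6,7): δ = 151.34°  ·
antipodal pairs: 7

count = 7; pairs: (0,3), (0,4), (1,3), (1,4), (2,5), (2,6), (3,7)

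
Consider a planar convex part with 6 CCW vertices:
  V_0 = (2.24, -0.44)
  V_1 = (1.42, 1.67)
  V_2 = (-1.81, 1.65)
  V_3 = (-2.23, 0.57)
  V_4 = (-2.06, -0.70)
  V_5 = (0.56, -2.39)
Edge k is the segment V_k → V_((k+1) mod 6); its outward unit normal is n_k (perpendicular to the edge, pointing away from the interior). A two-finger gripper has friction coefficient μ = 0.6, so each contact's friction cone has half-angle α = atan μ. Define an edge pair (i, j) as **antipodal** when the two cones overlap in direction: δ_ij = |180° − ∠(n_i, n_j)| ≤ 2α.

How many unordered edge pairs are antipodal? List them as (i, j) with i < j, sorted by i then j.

α = atan 0.6 = 30.96°;  2α = 61.93°
n_0 = (+0.9321, +0.3622)
n_1 = (-0.0062, +1.0000)
n_2 = (-0.9320, +0.3624)
n_3 = (-0.9912, -0.1327)
n_4 = (-0.5421, -0.8403)
n_5 = (+0.7576, -0.6527)
  (0,1): δ = 110.88°  ·
  (0,2): δ = 42.49°  ✓
  (0,3): δ = 13.61°  ✓
  (0,4): δ = 35.94°  ✓
  (0,5): δ = 118.02°  ·
  (1,2): δ = 111.61°  ·
  (1,3): δ = 82.73°  ·
  (1,4): δ = 33.18°  ✓
  (1,5): δ = 48.90°  ✓
  (2,3): δ = 151.13°  ·
  (2,4): δ = 101.57°  ·
  (2,5): δ = 19.50°  ✓
  (3,4): δ = 130.45°  ·
  (3,5): δ = 48.37°  ✓
  (4,5): δ = 97.92°  ·
antipodal pairs: 7

count = 7; pairs: (0,2), (0,3), (0,4), (1,4), (1,5), (2,5), (3,5)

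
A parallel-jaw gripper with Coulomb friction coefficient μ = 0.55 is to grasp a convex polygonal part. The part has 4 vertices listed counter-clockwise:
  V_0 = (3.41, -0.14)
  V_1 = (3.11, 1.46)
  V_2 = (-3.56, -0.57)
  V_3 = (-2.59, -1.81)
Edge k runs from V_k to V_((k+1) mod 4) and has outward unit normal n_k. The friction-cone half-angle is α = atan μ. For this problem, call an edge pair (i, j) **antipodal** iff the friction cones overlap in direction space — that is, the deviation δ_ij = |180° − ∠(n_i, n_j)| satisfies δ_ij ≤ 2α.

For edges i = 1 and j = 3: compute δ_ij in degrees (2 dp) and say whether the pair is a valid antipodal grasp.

δ = 1.37°, valid

α = atan 0.55 = 28.81°;  2α = 57.62°
edge 1: e_1 = (-6.67, -2.03);  n_1 = (-0.2912, +0.9567)
edge 3: e_3 = (+6.00, +1.67);  n_3 = (+0.2681, -0.9634)
∠(n_1, n_3) = 178.63°
δ = |180° − 178.63°| = 1.37°
1.37° ≤ 2α = 57.62°  →  valid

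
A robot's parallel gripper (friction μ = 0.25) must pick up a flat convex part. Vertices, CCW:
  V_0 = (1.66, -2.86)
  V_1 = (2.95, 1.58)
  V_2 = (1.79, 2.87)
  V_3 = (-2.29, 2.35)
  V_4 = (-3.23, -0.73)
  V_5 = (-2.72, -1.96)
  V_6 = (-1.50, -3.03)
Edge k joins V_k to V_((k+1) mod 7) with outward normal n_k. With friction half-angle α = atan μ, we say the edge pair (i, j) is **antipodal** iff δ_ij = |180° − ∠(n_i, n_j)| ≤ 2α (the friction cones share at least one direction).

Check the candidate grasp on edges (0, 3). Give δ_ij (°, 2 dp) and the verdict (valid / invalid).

δ = 0.77°, valid

α = atan 0.25 = 14.04°;  2α = 28.07°
edge 0: e_0 = (+1.29, +4.44);  n_0 = (+0.9603, -0.2790)
edge 3: e_3 = (-0.94, -3.08);  n_3 = (-0.9564, +0.2919)
∠(n_0, n_3) = 179.23°
δ = |180° − 179.23°| = 0.77°
0.77° ≤ 2α = 28.07°  →  valid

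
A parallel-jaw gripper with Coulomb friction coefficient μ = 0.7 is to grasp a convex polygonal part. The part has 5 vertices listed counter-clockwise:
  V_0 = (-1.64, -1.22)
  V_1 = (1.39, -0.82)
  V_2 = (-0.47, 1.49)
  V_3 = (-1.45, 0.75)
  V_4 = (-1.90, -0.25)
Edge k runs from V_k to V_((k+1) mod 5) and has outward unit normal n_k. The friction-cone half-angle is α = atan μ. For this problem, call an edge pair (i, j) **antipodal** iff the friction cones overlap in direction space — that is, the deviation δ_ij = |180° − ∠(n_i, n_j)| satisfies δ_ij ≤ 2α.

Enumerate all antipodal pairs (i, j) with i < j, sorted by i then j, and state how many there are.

count = 5; pairs: (0,1), (0,2), (0,3), (1,3), (1,4)

α = atan 0.7 = 34.99°;  2α = 69.98°
n_0 = (+0.1309, -0.9914)
n_1 = (+0.7789, +0.6272)
n_2 = (-0.6026, +0.7980)
n_3 = (-0.9119, +0.4104)
n_4 = (-0.9659, -0.2589)
  (0,1): δ = 58.68°  ✓
  (0,2): δ = 29.54°  ✓
  (0,3): δ = 58.25°  ✓
  (0,4): δ = 97.48°  ·
  (1,2): δ = 91.78°  ·
  (1,3): δ = 63.07°  ✓
  (1,4): δ = 23.84°  ✓
  (2,3): δ = 151.28°  ·
  (2,4): δ = 112.05°  ·
  (3,4): δ = 140.77°  ·
antipodal pairs: 5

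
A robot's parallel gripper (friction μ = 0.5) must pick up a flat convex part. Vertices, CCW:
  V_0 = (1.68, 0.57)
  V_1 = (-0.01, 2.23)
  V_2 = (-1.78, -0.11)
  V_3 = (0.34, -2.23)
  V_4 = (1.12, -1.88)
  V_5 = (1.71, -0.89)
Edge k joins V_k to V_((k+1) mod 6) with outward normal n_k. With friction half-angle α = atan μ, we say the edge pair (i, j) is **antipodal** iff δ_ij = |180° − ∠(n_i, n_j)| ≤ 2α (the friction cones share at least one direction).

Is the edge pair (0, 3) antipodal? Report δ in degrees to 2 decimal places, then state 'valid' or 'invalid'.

α = atan 0.5 = 26.57°;  2α = 53.13°
edge 0: e_0 = (-1.69, +1.66);  n_0 = (+0.7007, +0.7134)
edge 3: e_3 = (+0.78, +0.35);  n_3 = (+0.4094, -0.9124)
∠(n_0, n_3) = 111.35°
δ = |180° − 111.35°| = 68.65°
68.65° > 2α = 53.13°  →  invalid

δ = 68.65°, invalid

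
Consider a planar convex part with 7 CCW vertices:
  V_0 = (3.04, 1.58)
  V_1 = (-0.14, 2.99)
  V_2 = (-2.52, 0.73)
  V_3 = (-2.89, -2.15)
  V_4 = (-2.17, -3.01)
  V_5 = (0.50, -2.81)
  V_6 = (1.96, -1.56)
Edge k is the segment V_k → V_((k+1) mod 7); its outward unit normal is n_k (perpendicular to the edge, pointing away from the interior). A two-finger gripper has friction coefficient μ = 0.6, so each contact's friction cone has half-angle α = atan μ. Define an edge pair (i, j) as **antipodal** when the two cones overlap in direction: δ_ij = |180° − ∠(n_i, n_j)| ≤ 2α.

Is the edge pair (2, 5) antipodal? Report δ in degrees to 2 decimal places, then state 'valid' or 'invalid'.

δ = 42.11°, valid

α = atan 0.6 = 30.96°;  2α = 61.93°
edge 2: e_2 = (-0.37, -2.88);  n_2 = (-0.9918, +0.1274)
edge 5: e_5 = (+1.46, +1.25);  n_5 = (+0.6504, -0.7596)
∠(n_2, n_5) = 137.89°
δ = |180° − 137.89°| = 42.11°
42.11° ≤ 2α = 61.93°  →  valid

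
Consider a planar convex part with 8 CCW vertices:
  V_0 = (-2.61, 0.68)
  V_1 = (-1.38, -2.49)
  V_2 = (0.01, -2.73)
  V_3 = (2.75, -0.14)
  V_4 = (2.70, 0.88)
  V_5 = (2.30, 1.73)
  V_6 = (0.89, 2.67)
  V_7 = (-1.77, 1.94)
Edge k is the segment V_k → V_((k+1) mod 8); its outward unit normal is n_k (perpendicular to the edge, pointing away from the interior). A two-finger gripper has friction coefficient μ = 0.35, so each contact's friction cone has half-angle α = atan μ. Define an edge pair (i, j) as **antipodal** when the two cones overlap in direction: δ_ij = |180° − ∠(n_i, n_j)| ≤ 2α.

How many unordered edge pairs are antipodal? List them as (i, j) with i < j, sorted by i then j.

count = 8; pairs: (0,3), (0,4), (0,5), (1,5), (1,6), (2,6), (2,7), (3,7)

α = atan 0.35 = 19.29°;  2α = 38.58°
n_0 = (-0.9323, -0.3617)
n_1 = (-0.1701, -0.9854)
n_2 = (+0.6869, -0.7267)
n_3 = (+0.9988, +0.0490)
n_4 = (+0.9048, +0.4258)
n_5 = (+0.5547, +0.8321)
n_6 = (-0.2647, +0.9643)
n_7 = (-0.8321, +0.5547)
  (0,1): δ = 121.00°  ·
  (0,2): δ = 67.82°  ·
  (0,3): δ = 18.40°  ✓
  (0,4): δ = 3.99°  ✓
  (0,5): δ = 35.10°  ✓
  (0,6): δ = 84.14°  ·
  (0,7): δ = 125.10°  ·
  (1,2): δ = 126.82°  ·
  (1,3): δ = 77.40°  ·
  (1,4): δ = 55.00°  ·
  (1,5): δ = 23.89°  ✓
  (1,6): δ = 25.14°  ✓
  (1,7): δ = 66.11°  ·
  (2,3): δ = 130.58°  ·
  (2,4): δ = 108.19°  ·
  (2,5): δ = 77.08°  ·
  (2,6): δ = 28.04°  ✓
  (2,7): δ = 12.92°  ✓
  (3,4): δ = 157.61°  ·
  (3,5): δ = 126.50°  ·
  (3,6): δ = 77.46°  ·
  (3,7): δ = 36.50°  ✓
  (4,5): δ = 148.89°  ·
  (4,6): δ = 99.85°  ·
  (4,7): δ = 58.89°  ·
  (5,6): δ = 130.96°  ·
  (5,7): δ = 90.00°  ·
  (6,7): δ = 139.04°  ·
antipodal pairs: 8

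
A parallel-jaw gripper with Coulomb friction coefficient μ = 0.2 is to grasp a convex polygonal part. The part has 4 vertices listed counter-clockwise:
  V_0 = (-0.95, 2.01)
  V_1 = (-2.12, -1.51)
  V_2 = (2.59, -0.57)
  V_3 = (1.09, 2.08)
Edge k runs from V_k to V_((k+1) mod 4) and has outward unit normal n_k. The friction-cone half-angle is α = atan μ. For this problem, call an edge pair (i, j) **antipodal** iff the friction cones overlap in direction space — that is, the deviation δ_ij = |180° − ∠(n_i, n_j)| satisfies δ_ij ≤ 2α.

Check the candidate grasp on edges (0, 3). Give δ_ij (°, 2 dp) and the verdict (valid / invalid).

α = atan 0.2 = 11.31°;  2α = 22.62°
edge 0: e_0 = (-1.17, -3.52);  n_0 = (-0.9490, +0.3154)
edge 3: e_3 = (-2.04, -0.07);  n_3 = (-0.0343, +0.9994)
∠(n_0, n_3) = 69.65°
δ = |180° − 69.65°| = 110.35°
110.35° > 2α = 22.62°  →  invalid

δ = 110.35°, invalid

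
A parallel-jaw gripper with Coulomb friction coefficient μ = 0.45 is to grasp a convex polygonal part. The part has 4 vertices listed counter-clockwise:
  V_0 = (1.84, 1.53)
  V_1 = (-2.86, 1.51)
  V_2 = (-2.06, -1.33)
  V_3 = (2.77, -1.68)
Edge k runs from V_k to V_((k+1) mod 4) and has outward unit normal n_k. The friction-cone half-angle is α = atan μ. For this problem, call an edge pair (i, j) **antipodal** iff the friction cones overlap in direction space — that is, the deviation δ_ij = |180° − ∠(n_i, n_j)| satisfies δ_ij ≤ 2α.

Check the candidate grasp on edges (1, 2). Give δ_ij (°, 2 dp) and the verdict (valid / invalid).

α = atan 0.45 = 24.23°;  2α = 48.46°
edge 1: e_1 = (+0.80, -2.84);  n_1 = (-0.9625, -0.2711)
edge 2: e_2 = (+4.83, -0.35);  n_2 = (-0.0723, -0.9974)
∠(n_1, n_2) = 70.12°
δ = |180° − 70.12°| = 109.88°
109.88° > 2α = 48.46°  →  invalid

δ = 109.88°, invalid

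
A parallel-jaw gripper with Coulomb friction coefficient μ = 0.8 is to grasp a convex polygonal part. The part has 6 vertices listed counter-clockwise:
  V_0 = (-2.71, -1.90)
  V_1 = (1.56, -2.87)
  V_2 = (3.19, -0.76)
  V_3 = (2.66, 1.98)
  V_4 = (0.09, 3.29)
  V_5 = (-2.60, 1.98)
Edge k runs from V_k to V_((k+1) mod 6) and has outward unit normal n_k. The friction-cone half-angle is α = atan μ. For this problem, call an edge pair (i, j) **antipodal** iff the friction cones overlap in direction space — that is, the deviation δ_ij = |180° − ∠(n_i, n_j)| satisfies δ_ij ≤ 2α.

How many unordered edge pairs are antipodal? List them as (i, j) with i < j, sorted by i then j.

α = atan 0.8 = 38.66°;  2α = 77.32°
n_0 = (-0.2215, -0.9752)
n_1 = (+0.7914, -0.6113)
n_2 = (+0.9818, +0.1899)
n_3 = (+0.4541, +0.8909)
n_4 = (-0.4378, +0.8991)
n_5 = (-0.9996, +0.0283)
  (0,1): δ = 114.89°  ·
  (0,2): δ = 66.25°  ✓
  (0,3): δ = 14.21°  ✓
  (0,4): δ = 38.76°  ✓
  (0,5): δ = 101.17°  ·
  (1,2): δ = 131.37°  ·
  (1,3): δ = 79.32°  ·
  (1,4): δ = 26.35°  ✓
  (1,5): δ = 36.06°  ✓
  (2,3): δ = 127.96°  ·
  (2,4): δ = 74.98°  ✓
  (2,5): δ = 12.57°  ✓
  (3,4): δ = 127.03°  ·
  (3,5): δ = 64.61°  ✓
  (4,5): δ = 117.59°  ·
antipodal pairs: 8

count = 8; pairs: (0,2), (0,3), (0,4), (1,4), (1,5), (2,4), (2,5), (3,5)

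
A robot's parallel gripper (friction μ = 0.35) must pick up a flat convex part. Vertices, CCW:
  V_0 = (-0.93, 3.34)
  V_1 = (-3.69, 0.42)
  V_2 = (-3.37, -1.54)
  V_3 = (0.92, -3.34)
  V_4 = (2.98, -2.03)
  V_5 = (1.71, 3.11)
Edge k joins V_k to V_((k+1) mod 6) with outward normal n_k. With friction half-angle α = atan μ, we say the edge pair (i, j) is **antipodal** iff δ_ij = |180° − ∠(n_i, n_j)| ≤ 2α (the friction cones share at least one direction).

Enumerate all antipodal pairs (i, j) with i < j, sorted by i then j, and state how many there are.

count = 4; pairs: (0,3), (1,4), (2,5), (3,5)

α = atan 0.35 = 19.29°;  2α = 38.58°
n_0 = (-0.7267, +0.6869)
n_1 = (-0.9869, -0.1611)
n_2 = (-0.3869, -0.9221)
n_3 = (+0.5366, -0.8438)
n_4 = (+0.9708, +0.2399)
n_5 = (+0.0868, +0.9962)
  (0,1): δ = 127.34°  ·
  (0,2): δ = 69.38°  ·
  (0,3): δ = 14.16°  ✓
  (0,4): δ = 57.27°  ·
  (0,5): δ = 128.41°  ·
  (1,2): δ = 122.03°  ·
  (1,3): δ = 66.82°  ·
  (1,4): δ = 4.61°  ✓
  (1,5): δ = 75.75°  ·
  (2,3): δ = 124.78°  ·
  (2,4): δ = 53.36°  ·
  (2,5): δ = 17.78°  ✓
  (3,4): δ = 108.57°  ·
  (3,5): δ = 37.43°  ✓
  (4,5): δ = 108.86°  ·
antipodal pairs: 4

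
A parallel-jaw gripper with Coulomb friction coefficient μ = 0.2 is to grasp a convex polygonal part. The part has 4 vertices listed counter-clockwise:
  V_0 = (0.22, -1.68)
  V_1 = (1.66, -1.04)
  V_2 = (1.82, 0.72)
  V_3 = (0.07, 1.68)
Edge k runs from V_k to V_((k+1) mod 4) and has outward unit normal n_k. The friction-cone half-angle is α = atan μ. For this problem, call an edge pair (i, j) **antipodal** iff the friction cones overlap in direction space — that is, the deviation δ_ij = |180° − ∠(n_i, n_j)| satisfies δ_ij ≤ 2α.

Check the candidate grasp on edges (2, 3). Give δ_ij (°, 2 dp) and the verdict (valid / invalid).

δ = 58.70°, invalid

α = atan 0.2 = 11.31°;  2α = 22.62°
edge 2: e_2 = (-1.75, +0.96);  n_2 = (+0.4810, +0.8767)
edge 3: e_3 = (+0.15, -3.36);  n_3 = (-0.9990, -0.0446)
∠(n_2, n_3) = 121.30°
δ = |180° − 121.30°| = 58.70°
58.70° > 2α = 22.62°  →  invalid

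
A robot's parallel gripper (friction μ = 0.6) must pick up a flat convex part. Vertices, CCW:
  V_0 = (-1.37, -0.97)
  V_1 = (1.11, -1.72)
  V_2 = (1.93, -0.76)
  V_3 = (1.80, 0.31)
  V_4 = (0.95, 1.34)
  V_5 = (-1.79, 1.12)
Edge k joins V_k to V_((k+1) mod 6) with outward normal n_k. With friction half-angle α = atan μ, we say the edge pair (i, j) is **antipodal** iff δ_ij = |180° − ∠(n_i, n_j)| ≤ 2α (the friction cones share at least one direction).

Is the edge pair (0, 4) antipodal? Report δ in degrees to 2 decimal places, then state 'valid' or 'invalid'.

α = atan 0.6 = 30.96°;  2α = 61.93°
edge 0: e_0 = (+2.48, -0.75);  n_0 = (-0.2895, -0.9572)
edge 4: e_4 = (-2.74, -0.22);  n_4 = (-0.0800, +0.9968)
∠(n_0, n_4) = 158.58°
δ = |180° − 158.58°| = 21.42°
21.42° ≤ 2α = 61.93°  →  valid

δ = 21.42°, valid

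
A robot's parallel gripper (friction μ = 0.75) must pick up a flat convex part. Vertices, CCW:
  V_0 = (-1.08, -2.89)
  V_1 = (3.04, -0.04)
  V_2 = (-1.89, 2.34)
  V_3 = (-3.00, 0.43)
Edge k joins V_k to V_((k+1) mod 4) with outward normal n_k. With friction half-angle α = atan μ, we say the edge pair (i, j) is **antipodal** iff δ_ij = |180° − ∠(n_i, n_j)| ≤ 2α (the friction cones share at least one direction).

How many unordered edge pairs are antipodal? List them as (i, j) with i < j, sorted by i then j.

α = atan 0.75 = 36.87°;  2α = 73.74°
n_0 = (+0.5689, -0.8224)
n_1 = (+0.4347, +0.9006)
n_2 = (-0.8646, +0.5025)
n_3 = (-0.8657, -0.5006)
  (0,1): δ = 60.44°  ✓
  (0,2): δ = 25.16°  ✓
  (0,3): δ = 85.37°  ·
  (1,2): δ = 94.39°  ·
  (1,3): δ = 34.19°  ✓
  (2,3): δ = 119.80°  ·
antipodal pairs: 3

count = 3; pairs: (0,1), (0,2), (1,3)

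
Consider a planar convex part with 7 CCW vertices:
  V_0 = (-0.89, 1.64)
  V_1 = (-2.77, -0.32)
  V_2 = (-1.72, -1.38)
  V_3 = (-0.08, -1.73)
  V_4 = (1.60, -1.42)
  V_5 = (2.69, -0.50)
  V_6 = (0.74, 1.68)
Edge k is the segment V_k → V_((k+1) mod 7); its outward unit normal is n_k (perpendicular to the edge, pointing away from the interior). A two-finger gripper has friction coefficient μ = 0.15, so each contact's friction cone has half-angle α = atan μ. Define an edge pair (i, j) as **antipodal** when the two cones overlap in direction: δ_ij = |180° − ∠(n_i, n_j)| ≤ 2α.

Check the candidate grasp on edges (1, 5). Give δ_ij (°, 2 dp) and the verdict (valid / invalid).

δ = 2.92°, valid

α = atan 0.15 = 8.53°;  2α = 17.06°
edge 1: e_1 = (+1.05, -1.06);  n_1 = (-0.7105, -0.7037)
edge 5: e_5 = (-1.95, +2.18);  n_5 = (+0.7453, +0.6667)
∠(n_1, n_5) = 177.08°
δ = |180° − 177.08°| = 2.92°
2.92° ≤ 2α = 17.06°  →  valid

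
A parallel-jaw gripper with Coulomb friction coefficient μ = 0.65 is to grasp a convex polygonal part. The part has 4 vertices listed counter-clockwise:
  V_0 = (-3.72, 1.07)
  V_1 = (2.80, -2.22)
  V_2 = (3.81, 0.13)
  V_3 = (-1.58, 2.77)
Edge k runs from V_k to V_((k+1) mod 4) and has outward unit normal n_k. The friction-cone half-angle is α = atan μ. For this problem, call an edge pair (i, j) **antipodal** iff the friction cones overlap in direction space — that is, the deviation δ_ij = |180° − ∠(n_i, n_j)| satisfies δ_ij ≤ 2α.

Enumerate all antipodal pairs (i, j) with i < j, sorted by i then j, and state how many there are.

α = atan 0.65 = 33.02°;  2α = 66.05°
n_0 = (-0.4505, -0.8928)
n_1 = (+0.9187, -0.3949)
n_2 = (+0.4399, +0.8981)
n_3 = (-0.6220, +0.7830)
  (0,1): δ = 86.48°  ·
  (0,2): δ = 0.68°  ✓
  (0,3): δ = 65.24°  ✓
  (1,2): δ = 92.84°  ·
  (1,3): δ = 28.28°  ✓
  (2,3): δ = 115.44°  ·
antipodal pairs: 3

count = 3; pairs: (0,2), (0,3), (1,3)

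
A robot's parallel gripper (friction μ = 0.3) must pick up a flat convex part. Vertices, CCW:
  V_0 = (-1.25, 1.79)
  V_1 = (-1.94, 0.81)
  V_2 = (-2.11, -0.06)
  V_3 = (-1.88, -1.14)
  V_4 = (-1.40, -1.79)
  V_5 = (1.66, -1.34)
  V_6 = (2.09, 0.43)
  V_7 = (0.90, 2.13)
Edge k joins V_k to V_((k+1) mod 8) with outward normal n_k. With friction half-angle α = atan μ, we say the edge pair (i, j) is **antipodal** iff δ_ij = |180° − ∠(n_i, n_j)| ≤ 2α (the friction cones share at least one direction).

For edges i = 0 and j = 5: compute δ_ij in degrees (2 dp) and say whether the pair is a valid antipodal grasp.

α = atan 0.3 = 16.70°;  2α = 33.40°
edge 0: e_0 = (-0.69, -0.98);  n_0 = (-0.8177, +0.5757)
edge 5: e_5 = (+0.43, +1.77);  n_5 = (+0.9717, -0.2361)
∠(n_0, n_5) = 158.51°
δ = |180° − 158.51°| = 21.49°
21.49° ≤ 2α = 33.40°  →  valid

δ = 21.49°, valid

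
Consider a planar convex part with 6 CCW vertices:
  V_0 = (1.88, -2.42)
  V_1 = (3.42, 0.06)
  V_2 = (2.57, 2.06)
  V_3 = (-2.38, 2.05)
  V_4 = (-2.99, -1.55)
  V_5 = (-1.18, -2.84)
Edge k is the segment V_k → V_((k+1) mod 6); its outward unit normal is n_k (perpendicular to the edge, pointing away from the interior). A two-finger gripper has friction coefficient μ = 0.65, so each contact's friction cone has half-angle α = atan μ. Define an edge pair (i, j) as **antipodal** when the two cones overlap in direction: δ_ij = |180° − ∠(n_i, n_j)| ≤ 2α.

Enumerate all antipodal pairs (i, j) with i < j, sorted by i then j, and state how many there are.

α = atan 0.65 = 33.02°;  2α = 66.05°
n_0 = (+0.8495, -0.5275)
n_1 = (+0.9203, +0.3911)
n_2 = (-0.0020, +1.0000)
n_3 = (-0.9859, +0.1671)
n_4 = (-0.5804, -0.8143)
n_5 = (+0.1360, -0.9907)
  (0,1): δ = 125.14°  ·
  (0,2): δ = 58.05°  ✓
  (0,3): δ = 22.22°  ✓
  (0,4): δ = 86.36°  ·
  (0,5): δ = 129.65°  ·
  (1,2): δ = 112.91°  ·
  (1,3): δ = 32.64°  ✓
  (1,4): δ = 31.50°  ✓
  (1,5): δ = 74.79°  ·
  (2,3): δ = 99.73°  ·
  (2,4): δ = 35.59°  ✓
  (2,5): δ = 7.70°  ✓
  (3,4): δ = 115.86°  ·
  (3,5): δ = 72.57°  ·
  (4,5): δ = 136.71°  ·
antipodal pairs: 6

count = 6; pairs: (0,2), (0,3), (1,3), (1,4), (2,4), (2,5)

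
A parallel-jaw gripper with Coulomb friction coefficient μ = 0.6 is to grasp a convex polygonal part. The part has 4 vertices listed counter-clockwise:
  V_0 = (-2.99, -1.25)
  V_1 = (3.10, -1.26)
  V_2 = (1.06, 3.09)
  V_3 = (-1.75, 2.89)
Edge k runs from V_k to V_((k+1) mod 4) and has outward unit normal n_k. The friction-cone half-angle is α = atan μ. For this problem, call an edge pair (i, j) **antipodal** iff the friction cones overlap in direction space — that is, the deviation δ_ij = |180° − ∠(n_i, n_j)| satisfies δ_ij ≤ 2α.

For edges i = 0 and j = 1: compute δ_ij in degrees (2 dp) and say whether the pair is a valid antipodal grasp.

α = atan 0.6 = 30.96°;  2α = 61.93°
edge 0: e_0 = (+6.09, -0.01);  n_0 = (-0.0016, -1.0000)
edge 1: e_1 = (-2.04, +4.35);  n_1 = (+0.9054, +0.4246)
∠(n_0, n_1) = 115.22°
δ = |180° − 115.22°| = 64.78°
64.78° > 2α = 61.93°  →  invalid

δ = 64.78°, invalid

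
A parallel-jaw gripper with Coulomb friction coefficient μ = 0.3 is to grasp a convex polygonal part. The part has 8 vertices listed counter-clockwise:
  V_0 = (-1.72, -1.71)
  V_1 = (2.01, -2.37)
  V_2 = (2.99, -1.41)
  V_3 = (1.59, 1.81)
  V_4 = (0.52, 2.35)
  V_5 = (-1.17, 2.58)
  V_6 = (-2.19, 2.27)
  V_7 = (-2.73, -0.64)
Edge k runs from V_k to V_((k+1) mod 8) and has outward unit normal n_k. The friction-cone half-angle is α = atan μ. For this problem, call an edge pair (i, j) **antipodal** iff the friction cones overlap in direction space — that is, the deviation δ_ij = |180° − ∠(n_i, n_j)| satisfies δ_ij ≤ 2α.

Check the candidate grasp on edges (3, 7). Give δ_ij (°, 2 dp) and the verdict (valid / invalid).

δ = 19.87°, valid

α = atan 0.3 = 16.70°;  2α = 33.40°
edge 3: e_3 = (-1.07, +0.54);  n_3 = (+0.4505, +0.8928)
edge 7: e_7 = (+1.01, -1.07);  n_7 = (-0.7272, -0.6864)
∠(n_3, n_7) = 160.13°
δ = |180° − 160.13°| = 19.87°
19.87° ≤ 2α = 33.40°  →  valid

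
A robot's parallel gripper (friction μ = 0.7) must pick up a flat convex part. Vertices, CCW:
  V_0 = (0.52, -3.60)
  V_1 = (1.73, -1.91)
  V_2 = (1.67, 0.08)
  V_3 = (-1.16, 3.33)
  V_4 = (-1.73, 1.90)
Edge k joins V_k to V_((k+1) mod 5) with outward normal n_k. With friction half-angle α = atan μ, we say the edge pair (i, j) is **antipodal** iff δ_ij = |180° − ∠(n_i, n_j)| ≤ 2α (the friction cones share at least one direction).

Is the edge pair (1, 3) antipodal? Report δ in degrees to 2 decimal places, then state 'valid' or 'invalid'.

α = atan 0.7 = 34.99°;  2α = 69.98°
edge 1: e_1 = (-0.06, +1.99);  n_1 = (+0.9995, +0.0301)
edge 3: e_3 = (-0.57, -1.43);  n_3 = (-0.9289, +0.3703)
∠(n_1, n_3) = 156.54°
δ = |180° − 156.54°| = 23.46°
23.46° ≤ 2α = 69.98°  →  valid

δ = 23.46°, valid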